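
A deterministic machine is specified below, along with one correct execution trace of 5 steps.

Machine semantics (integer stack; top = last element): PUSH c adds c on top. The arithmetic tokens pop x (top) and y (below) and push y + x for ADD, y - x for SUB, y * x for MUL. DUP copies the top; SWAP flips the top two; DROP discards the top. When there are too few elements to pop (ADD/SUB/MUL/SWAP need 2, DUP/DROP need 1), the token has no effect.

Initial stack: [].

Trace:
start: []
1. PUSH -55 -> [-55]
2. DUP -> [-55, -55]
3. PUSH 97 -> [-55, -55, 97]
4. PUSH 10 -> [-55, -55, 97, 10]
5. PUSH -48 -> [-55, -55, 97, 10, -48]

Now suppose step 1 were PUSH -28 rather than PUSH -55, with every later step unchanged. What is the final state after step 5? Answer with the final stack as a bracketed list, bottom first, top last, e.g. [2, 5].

(re-executing from step 1 with the substitution; state before step 1: [])
1. PUSH -28 -> [-28]
2. DUP -> [-28, -28]
3. PUSH 97 -> [-28, -28, 97]
4. PUSH 10 -> [-28, -28, 97, 10]
5. PUSH -48 -> [-28, -28, 97, 10, -48]

[-28, -28, 97, 10, -48]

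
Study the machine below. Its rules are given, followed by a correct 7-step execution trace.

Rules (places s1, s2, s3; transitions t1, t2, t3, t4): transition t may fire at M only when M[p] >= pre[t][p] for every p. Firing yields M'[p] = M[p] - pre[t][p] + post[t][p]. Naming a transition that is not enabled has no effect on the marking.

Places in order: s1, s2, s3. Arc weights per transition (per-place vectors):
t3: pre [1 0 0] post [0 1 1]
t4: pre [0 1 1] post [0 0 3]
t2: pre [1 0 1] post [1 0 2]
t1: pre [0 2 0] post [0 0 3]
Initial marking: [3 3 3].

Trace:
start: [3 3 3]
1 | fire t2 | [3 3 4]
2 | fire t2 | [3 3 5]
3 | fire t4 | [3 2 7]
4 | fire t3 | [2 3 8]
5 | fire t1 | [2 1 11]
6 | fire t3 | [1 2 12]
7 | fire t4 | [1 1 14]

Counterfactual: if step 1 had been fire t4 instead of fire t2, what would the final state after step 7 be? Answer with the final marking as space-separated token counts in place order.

1 0 15

(re-executing from step 1 with the substitution; state before step 1: [3 3 3])
1 | fire t4 | [3 2 5]
2 | fire t2 | [3 2 6]
3 | fire t4 | [3 1 8]
4 | fire t3 | [2 2 9]
5 | fire t1 | [2 0 12]
6 | fire t3 | [1 1 13]
7 | fire t4 | [1 0 15]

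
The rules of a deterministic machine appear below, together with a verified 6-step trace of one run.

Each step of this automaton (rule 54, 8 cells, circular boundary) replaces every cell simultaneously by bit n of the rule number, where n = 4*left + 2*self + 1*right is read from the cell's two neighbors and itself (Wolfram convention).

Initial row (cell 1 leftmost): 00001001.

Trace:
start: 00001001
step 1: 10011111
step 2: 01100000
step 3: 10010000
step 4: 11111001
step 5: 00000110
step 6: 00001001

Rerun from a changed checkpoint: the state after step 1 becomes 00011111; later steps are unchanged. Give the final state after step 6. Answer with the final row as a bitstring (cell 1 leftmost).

10100000

state after step 1 := 00011111
step 2: 10100000
step 3: 11110001
step 4: 00001010
step 5: 00011111
step 6: 10100000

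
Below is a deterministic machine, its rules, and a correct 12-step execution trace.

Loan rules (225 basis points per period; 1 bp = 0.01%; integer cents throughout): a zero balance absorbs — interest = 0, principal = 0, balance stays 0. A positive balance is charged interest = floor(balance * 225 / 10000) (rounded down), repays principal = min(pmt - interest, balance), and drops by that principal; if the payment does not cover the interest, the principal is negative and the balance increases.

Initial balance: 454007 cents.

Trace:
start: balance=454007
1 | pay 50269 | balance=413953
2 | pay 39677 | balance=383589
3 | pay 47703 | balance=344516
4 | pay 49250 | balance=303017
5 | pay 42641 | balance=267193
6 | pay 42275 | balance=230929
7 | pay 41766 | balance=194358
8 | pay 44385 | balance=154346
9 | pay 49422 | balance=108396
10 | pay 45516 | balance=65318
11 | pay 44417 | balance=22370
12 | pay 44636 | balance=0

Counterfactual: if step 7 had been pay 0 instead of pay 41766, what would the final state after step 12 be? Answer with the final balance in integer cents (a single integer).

24918

(re-executing from step 7 with the substitution; state before step 7: balance=230929)
7 | pay 0 | balance=236124
8 | pay 44385 | balance=197051
9 | pay 49422 | balance=152062
10 | pay 45516 | balance=109967
11 | pay 44417 | balance=68024
12 | pay 44636 | balance=24918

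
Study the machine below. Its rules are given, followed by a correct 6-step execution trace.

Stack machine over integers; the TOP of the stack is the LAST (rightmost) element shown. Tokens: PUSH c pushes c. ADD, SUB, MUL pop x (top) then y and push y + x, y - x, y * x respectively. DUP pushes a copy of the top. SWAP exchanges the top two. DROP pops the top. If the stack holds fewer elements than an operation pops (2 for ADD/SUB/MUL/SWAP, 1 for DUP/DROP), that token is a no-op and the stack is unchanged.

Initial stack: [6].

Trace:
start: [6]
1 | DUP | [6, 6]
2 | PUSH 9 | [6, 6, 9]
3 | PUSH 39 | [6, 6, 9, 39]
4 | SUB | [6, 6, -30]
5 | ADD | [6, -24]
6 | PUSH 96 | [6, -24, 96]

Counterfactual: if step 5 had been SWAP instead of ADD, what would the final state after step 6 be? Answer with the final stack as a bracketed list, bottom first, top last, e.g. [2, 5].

(re-executing from step 5 with the substitution; state before step 5: [6, 6, -30])
5 | SWAP | [6, -30, 6]
6 | PUSH 96 | [6, -30, 6, 96]

[6, -30, 6, 96]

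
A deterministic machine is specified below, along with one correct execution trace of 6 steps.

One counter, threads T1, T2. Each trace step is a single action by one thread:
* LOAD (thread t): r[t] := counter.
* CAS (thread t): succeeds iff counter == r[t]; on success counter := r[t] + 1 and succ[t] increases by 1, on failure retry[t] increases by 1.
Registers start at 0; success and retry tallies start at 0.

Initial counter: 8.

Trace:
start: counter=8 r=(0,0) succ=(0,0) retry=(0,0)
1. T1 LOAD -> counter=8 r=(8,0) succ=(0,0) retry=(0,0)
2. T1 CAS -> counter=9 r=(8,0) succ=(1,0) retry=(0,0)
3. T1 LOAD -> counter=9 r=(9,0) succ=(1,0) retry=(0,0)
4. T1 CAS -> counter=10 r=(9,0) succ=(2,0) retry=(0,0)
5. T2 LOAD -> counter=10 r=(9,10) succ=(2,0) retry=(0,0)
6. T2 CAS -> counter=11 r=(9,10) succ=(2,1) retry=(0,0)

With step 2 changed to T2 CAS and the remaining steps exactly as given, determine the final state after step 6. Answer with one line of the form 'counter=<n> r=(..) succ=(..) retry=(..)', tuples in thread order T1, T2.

(re-executing from step 2 with the substitution; state before step 2: counter=8 r=(8,0) succ=(0,0) retry=(0,0))
2. T2 CAS -> counter=8 r=(8,0) succ=(0,0) retry=(0,1)
3. T1 LOAD -> counter=8 r=(8,0) succ=(0,0) retry=(0,1)
4. T1 CAS -> counter=9 r=(8,0) succ=(1,0) retry=(0,1)
5. T2 LOAD -> counter=9 r=(8,9) succ=(1,0) retry=(0,1)
6. T2 CAS -> counter=10 r=(8,9) succ=(1,1) retry=(0,1)

counter=10 r=(8,9) succ=(1,1) retry=(0,1)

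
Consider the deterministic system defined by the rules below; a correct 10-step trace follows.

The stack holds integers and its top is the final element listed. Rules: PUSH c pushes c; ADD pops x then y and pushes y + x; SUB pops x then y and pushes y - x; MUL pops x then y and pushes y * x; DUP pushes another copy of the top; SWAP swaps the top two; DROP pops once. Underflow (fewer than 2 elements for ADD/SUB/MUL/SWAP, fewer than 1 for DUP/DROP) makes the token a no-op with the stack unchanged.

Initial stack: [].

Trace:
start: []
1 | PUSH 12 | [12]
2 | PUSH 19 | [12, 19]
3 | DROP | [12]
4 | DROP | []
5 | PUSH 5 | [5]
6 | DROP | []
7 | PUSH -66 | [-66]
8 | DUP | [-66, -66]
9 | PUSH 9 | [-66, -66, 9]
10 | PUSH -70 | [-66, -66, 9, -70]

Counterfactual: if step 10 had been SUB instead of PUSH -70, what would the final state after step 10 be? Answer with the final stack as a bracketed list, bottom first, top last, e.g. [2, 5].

(re-executing from step 10 with the substitution; state before step 10: [-66, -66, 9])
10 | SUB | [-66, -75]

[-66, -75]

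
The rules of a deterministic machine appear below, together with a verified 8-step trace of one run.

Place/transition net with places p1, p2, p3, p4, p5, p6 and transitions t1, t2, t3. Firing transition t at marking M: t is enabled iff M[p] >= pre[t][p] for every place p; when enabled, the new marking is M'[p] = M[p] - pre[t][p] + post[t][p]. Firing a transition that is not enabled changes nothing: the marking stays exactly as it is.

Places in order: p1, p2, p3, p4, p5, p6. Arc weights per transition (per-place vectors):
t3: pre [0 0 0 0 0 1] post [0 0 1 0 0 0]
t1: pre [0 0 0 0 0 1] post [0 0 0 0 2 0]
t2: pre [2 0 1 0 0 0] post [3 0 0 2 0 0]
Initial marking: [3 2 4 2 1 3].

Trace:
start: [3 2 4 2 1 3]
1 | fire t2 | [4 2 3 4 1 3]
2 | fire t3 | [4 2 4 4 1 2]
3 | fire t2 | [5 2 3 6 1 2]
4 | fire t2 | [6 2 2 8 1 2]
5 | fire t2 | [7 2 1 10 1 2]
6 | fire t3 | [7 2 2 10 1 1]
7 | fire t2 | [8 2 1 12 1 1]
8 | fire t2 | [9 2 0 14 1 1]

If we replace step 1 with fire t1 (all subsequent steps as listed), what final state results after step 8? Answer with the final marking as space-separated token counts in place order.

(re-executing from step 1 with the substitution; state before step 1: [3 2 4 2 1 3])
1 | fire t1 | [3 2 4 2 3 2]
2 | fire t3 | [3 2 5 2 3 1]
3 | fire t2 | [4 2 4 4 3 1]
4 | fire t2 | [5 2 3 6 3 1]
5 | fire t2 | [6 2 2 8 3 1]
6 | fire t3 | [6 2 3 8 3 0]
7 | fire t2 | [7 2 2 10 3 0]
8 | fire t2 | [8 2 1 12 3 0]

8 2 1 12 3 0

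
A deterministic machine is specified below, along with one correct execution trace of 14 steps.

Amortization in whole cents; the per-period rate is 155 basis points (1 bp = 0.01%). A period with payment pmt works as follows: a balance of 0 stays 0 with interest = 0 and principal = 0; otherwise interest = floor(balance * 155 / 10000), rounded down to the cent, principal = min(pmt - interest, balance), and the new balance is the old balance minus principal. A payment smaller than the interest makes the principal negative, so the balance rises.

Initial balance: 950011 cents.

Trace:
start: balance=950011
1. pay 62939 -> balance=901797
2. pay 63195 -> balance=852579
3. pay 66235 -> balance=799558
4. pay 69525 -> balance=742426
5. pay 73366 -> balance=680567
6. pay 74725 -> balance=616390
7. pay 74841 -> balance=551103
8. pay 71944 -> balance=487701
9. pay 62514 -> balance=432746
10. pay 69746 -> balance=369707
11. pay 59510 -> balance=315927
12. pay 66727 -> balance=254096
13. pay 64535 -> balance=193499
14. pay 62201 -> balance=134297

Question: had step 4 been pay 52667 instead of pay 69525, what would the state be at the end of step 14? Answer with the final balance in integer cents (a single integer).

(re-executing from step 4 with the substitution; state before step 4: balance=799558)
4. pay 52667 -> balance=759284
5. pay 73366 -> balance=697686
6. pay 74725 -> balance=633775
7. pay 74841 -> balance=568757
8. pay 71944 -> balance=505628
9. pay 62514 -> balance=450951
10. pay 69746 -> balance=388194
11. pay 59510 -> balance=334701
12. pay 66727 -> balance=273161
13. pay 64535 -> balance=212859
14. pay 62201 -> balance=153957

153957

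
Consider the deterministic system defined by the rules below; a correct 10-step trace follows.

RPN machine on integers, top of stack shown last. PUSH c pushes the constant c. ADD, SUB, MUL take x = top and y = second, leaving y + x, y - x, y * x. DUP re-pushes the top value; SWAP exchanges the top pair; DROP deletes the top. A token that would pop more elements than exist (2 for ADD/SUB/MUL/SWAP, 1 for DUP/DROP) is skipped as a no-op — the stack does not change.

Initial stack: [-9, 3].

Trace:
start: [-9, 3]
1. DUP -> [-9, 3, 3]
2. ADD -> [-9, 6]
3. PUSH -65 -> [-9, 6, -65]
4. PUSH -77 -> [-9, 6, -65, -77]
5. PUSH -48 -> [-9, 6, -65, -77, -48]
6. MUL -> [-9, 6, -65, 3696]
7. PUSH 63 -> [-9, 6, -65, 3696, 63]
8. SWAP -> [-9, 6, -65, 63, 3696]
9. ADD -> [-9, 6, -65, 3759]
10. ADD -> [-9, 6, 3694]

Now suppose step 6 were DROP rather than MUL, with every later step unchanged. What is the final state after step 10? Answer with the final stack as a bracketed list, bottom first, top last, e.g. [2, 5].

(re-executing from step 6 with the substitution; state before step 6: [-9, 6, -65, -77, -48])
6. DROP -> [-9, 6, -65, -77]
7. PUSH 63 -> [-9, 6, -65, -77, 63]
8. SWAP -> [-9, 6, -65, 63, -77]
9. ADD -> [-9, 6, -65, -14]
10. ADD -> [-9, 6, -79]

[-9, 6, -79]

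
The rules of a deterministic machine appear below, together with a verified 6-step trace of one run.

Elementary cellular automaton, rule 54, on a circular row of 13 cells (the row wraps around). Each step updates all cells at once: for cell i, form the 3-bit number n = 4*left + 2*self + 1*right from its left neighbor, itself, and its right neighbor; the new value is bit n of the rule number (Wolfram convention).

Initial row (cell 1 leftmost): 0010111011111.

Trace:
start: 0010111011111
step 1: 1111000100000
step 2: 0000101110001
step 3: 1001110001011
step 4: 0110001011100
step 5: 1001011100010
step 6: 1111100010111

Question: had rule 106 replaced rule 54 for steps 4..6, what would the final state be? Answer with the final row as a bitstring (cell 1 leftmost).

(re-executing steps 4..6 under rule 106; state before step 4: 1001110001011)
step 4: 1011010010110
step 5: 0111100101111
step 6: 1100101011001

1100101011001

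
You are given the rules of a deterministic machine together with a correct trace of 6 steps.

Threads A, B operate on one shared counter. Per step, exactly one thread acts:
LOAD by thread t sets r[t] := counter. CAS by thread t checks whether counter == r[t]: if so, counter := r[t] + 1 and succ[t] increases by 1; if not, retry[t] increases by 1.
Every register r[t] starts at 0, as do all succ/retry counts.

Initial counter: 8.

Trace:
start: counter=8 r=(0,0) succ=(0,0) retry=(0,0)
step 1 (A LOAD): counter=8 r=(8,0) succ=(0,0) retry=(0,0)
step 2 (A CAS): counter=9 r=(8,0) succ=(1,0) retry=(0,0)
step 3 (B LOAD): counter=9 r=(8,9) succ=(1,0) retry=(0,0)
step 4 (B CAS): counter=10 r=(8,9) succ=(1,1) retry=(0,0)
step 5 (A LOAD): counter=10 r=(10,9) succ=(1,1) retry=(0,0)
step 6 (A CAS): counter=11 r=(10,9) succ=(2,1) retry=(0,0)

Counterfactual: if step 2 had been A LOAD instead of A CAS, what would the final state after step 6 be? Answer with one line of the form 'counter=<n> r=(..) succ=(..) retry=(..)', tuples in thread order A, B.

counter=10 r=(9,8) succ=(1,1) retry=(0,0)

(re-executing from step 2 with the substitution; state before step 2: counter=8 r=(8,0) succ=(0,0) retry=(0,0))
step 2 (A LOAD): counter=8 r=(8,0) succ=(0,0) retry=(0,0)
step 3 (B LOAD): counter=8 r=(8,8) succ=(0,0) retry=(0,0)
step 4 (B CAS): counter=9 r=(8,8) succ=(0,1) retry=(0,0)
step 5 (A LOAD): counter=9 r=(9,8) succ=(0,1) retry=(0,0)
step 6 (A CAS): counter=10 r=(9,8) succ=(1,1) retry=(0,0)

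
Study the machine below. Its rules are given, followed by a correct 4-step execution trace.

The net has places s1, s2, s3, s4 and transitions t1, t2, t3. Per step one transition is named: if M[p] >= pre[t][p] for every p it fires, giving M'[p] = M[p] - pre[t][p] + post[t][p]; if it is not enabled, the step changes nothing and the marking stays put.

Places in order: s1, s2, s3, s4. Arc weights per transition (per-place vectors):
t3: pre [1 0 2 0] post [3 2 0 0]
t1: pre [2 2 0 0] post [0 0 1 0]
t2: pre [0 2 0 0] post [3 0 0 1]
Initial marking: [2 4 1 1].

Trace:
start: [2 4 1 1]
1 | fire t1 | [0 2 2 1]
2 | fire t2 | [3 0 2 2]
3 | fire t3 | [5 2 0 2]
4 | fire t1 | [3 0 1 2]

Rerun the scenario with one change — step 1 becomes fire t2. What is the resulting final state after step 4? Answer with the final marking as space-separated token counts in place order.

(re-executing from step 1 with the substitution; state before step 1: [2 4 1 1])
1 | fire t2 | [5 2 1 2]
2 | fire t2 | [8 0 1 3]
3 | fire t3 | [8 0 1 3]
4 | fire t1 | [8 0 1 3]

8 0 1 3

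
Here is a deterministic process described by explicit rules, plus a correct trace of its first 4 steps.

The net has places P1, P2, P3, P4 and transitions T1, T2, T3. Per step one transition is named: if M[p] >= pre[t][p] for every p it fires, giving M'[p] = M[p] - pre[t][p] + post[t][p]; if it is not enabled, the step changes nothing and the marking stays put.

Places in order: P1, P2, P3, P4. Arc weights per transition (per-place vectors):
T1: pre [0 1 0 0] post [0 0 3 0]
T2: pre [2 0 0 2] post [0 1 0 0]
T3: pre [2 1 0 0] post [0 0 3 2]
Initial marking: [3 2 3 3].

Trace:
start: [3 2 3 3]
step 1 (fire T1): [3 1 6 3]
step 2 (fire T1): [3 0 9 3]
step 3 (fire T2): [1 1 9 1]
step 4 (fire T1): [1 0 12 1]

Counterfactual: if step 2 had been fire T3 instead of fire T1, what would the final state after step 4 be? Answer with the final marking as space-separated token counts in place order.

(re-executing from step 2 with the substitution; state before step 2: [3 1 6 3])
step 2 (fire T3): [1 0 9 5]
step 3 (fire T2): [1 0 9 5]
step 4 (fire T1): [1 0 9 5]

1 0 9 5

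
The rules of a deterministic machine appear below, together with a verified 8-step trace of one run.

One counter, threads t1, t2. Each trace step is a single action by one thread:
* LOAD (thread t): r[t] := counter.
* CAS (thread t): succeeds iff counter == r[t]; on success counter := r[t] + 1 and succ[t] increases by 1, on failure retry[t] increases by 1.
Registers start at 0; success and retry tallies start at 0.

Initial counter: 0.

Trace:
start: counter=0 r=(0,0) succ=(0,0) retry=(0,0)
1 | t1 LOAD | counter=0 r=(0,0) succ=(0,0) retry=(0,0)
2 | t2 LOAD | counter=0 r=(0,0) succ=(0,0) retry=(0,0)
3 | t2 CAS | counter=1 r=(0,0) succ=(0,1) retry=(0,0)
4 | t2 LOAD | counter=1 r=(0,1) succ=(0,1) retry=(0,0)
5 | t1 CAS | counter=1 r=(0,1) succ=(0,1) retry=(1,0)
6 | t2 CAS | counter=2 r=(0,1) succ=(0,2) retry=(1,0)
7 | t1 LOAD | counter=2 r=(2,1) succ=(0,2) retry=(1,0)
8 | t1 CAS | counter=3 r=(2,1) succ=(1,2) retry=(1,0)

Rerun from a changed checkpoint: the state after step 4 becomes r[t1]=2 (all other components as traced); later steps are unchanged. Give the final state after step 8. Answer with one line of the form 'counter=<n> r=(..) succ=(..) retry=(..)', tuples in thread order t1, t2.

counter=3 r=(2,1) succ=(1,2) retry=(1,0)

state after step 4 := counter=1 r=(2,1) succ=(0,1) retry=(0,0)
5 | t1 CAS | counter=1 r=(2,1) succ=(0,1) retry=(1,0)
6 | t2 CAS | counter=2 r=(2,1) succ=(0,2) retry=(1,0)
7 | t1 LOAD | counter=2 r=(2,1) succ=(0,2) retry=(1,0)
8 | t1 CAS | counter=3 r=(2,1) succ=(1,2) retry=(1,0)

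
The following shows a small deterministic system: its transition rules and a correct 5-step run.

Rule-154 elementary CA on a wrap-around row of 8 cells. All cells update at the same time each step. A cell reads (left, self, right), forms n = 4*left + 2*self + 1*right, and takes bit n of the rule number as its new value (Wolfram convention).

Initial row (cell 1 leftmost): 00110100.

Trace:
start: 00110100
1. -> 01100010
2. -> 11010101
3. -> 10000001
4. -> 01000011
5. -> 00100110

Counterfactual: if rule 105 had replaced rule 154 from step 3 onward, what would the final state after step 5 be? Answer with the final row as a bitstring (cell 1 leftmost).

(re-executing steps 3..5 under rule 105; state before step 3: 11010101)
3. -> 01101011
4. -> 11110111
5. -> 00011100

00011100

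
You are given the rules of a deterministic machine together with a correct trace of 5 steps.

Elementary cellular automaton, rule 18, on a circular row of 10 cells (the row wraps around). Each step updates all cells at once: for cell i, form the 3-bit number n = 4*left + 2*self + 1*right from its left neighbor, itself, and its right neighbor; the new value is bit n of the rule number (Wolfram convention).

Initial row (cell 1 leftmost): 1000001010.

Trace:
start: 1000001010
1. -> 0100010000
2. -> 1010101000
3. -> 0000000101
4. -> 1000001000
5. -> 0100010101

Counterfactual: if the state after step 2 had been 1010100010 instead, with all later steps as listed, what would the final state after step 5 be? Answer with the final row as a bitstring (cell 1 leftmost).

0001010101

state after step 2 := 1010100010
3. -> 0000010100
4. -> 0000100010
5. -> 0001010101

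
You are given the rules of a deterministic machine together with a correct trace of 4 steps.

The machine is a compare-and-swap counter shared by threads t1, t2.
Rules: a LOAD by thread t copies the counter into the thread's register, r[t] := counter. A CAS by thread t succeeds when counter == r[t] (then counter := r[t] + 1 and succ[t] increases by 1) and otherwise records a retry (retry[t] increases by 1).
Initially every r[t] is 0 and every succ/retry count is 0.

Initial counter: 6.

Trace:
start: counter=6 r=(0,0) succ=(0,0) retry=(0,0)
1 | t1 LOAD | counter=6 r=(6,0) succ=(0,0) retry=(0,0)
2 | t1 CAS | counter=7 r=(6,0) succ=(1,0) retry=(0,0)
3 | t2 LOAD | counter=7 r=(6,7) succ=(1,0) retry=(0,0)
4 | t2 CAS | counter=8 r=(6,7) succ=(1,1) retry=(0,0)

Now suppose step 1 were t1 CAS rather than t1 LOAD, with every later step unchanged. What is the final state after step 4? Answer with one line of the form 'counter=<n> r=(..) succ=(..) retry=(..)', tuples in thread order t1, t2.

(re-executing from step 1 with the substitution; state before step 1: counter=6 r=(0,0) succ=(0,0) retry=(0,0))
1 | t1 CAS | counter=6 r=(0,0) succ=(0,0) retry=(1,0)
2 | t1 CAS | counter=6 r=(0,0) succ=(0,0) retry=(2,0)
3 | t2 LOAD | counter=6 r=(0,6) succ=(0,0) retry=(2,0)
4 | t2 CAS | counter=7 r=(0,6) succ=(0,1) retry=(2,0)

counter=7 r=(0,6) succ=(0,1) retry=(2,0)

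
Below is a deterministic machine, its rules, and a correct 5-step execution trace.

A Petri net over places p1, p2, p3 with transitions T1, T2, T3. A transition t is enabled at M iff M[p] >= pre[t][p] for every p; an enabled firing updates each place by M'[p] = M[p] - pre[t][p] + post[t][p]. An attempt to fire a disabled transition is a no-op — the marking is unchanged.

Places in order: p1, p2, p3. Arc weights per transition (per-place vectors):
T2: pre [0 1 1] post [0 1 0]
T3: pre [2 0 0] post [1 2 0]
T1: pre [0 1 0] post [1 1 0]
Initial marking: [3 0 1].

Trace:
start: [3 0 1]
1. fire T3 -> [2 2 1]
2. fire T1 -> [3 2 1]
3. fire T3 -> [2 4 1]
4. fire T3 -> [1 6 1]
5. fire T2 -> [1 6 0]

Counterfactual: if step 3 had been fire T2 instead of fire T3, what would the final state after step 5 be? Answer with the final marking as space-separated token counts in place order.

2 4 0

(re-executing from step 3 with the substitution; state before step 3: [3 2 1])
3. fire T2 -> [3 2 0]
4. fire T3 -> [2 4 0]
5. fire T2 -> [2 4 0]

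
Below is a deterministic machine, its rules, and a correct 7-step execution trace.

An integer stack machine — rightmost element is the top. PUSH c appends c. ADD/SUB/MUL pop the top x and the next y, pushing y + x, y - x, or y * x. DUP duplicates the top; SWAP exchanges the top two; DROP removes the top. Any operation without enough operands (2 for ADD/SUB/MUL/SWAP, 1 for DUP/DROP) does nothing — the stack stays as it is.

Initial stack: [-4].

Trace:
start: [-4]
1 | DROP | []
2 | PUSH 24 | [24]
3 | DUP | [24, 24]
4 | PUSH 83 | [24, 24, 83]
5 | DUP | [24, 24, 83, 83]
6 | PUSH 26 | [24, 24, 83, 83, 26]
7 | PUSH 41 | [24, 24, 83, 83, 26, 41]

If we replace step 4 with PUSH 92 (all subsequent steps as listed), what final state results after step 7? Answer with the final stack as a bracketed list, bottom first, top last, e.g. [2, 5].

[24, 24, 92, 92, 26, 41]

(re-executing from step 4 with the substitution; state before step 4: [24, 24])
4 | PUSH 92 | [24, 24, 92]
5 | DUP | [24, 24, 92, 92]
6 | PUSH 26 | [24, 24, 92, 92, 26]
7 | PUSH 41 | [24, 24, 92, 92, 26, 41]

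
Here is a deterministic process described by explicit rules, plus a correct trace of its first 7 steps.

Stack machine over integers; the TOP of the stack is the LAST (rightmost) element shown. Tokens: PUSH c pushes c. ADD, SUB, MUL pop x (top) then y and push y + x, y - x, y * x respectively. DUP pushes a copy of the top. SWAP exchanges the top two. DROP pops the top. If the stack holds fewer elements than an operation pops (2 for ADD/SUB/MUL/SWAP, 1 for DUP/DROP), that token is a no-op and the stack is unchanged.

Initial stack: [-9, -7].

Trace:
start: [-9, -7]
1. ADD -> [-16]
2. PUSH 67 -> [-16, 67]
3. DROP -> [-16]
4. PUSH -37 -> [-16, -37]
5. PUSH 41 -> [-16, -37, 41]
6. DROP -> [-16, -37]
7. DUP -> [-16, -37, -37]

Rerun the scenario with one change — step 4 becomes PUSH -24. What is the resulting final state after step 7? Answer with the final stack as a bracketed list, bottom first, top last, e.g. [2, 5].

(re-executing from step 4 with the substitution; state before step 4: [-16])
4. PUSH -24 -> [-16, -24]
5. PUSH 41 -> [-16, -24, 41]
6. DROP -> [-16, -24]
7. DUP -> [-16, -24, -24]

[-16, -24, -24]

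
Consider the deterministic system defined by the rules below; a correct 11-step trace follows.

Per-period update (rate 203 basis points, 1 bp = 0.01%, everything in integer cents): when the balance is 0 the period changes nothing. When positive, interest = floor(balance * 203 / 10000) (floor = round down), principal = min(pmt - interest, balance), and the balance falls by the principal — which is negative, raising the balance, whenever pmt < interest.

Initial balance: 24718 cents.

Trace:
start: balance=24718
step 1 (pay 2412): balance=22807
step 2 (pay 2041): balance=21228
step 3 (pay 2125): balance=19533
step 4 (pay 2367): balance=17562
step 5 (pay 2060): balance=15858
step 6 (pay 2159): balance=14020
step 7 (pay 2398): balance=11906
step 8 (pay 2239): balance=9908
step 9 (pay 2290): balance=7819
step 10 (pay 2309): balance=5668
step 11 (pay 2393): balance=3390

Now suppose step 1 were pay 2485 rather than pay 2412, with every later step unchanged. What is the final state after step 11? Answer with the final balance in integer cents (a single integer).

3302

(re-executing from step 1 with the substitution; state before step 1: balance=24718)
step 1 (pay 2485): balance=22734
step 2 (pay 2041): balance=21154
step 3 (pay 2125): balance=19458
step 4 (pay 2367): balance=17485
step 5 (pay 2060): balance=15779
step 6 (pay 2159): balance=13940
step 7 (pay 2398): balance=11824
step 8 (pay 2239): balance=9825
step 9 (pay 2290): balance=7734
step 10 (pay 2309): balance=5582
step 11 (pay 2393): balance=3302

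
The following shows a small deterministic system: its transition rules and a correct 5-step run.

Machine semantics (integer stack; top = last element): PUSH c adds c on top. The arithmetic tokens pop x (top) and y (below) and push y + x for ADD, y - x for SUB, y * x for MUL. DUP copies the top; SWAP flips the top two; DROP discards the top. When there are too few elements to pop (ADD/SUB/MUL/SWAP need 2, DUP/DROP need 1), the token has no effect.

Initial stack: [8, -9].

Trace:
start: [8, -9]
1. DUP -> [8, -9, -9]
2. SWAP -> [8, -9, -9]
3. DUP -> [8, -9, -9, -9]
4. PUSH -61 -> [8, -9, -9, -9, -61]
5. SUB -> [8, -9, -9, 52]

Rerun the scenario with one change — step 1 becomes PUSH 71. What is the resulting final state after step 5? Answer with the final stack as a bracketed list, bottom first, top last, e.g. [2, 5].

[8, 71, -9, 52]

(re-executing from step 1 with the substitution; state before step 1: [8, -9])
1. PUSH 71 -> [8, -9, 71]
2. SWAP -> [8, 71, -9]
3. DUP -> [8, 71, -9, -9]
4. PUSH -61 -> [8, 71, -9, -9, -61]
5. SUB -> [8, 71, -9, 52]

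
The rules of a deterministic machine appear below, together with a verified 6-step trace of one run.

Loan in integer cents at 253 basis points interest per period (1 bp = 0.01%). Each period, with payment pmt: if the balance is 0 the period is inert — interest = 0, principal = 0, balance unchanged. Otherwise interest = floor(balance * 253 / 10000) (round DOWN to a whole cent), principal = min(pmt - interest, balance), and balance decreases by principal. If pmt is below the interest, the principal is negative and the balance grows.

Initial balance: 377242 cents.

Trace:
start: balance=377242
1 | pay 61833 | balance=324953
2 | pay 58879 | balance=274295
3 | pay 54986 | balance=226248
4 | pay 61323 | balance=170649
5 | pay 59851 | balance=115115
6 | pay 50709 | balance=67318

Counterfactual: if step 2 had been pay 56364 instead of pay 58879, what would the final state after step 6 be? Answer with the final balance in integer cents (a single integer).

70097

(re-executing from step 2 with the substitution; state before step 2: balance=324953)
2 | pay 56364 | balance=276810
3 | pay 54986 | balance=228827
4 | pay 61323 | balance=173293
5 | pay 59851 | balance=117826
6 | pay 50709 | balance=70097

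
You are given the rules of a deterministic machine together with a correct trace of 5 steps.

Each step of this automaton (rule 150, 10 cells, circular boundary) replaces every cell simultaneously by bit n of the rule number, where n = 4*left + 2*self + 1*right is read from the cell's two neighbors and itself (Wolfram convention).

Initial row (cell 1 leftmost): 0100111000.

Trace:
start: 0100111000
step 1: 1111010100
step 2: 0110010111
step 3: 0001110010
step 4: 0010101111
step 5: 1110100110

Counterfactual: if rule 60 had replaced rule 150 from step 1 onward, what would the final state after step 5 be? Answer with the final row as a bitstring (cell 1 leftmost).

0010111110

(re-executing steps 1..5 under rule 60; state before step 1: 0100111000)
step 1: 0110100100
step 2: 0101110110
step 3: 0111001101
step 4: 1100101011
step 5: 0010111110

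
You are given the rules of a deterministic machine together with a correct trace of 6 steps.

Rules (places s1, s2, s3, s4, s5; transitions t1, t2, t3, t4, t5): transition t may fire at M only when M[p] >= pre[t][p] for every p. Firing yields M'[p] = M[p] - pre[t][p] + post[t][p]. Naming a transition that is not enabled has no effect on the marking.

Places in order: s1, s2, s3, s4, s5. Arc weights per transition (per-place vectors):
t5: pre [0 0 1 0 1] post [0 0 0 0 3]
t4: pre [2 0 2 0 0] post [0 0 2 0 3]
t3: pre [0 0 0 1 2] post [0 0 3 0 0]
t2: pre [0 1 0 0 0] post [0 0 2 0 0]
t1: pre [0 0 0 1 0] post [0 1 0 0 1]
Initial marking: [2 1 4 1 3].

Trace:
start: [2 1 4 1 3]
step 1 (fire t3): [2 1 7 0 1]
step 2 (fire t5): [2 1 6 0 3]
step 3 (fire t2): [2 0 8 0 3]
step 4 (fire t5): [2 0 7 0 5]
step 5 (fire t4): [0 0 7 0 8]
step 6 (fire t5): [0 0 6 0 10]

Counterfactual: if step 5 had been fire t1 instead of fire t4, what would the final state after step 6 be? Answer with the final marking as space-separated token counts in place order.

2 0 6 0 7

(re-executing from step 5 with the substitution; state before step 5: [2 0 7 0 5])
step 5 (fire t1): [2 0 7 0 5]
step 6 (fire t5): [2 0 6 0 7]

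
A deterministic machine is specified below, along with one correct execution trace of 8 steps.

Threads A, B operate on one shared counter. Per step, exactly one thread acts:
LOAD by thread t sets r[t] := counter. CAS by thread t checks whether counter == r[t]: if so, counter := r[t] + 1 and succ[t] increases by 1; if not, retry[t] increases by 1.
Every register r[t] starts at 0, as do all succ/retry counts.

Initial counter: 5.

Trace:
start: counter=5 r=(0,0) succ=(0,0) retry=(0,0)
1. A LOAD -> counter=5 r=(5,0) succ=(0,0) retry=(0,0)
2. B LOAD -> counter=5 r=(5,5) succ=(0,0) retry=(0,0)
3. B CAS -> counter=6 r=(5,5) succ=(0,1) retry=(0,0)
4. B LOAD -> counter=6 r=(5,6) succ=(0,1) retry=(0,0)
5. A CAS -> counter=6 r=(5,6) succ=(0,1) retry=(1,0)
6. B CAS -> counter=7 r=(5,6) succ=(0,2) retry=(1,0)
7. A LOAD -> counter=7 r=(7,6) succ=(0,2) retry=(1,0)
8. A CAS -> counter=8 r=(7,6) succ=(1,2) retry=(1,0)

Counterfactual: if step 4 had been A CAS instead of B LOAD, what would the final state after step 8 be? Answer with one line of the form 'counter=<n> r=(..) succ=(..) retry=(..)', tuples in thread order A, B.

counter=7 r=(6,5) succ=(1,1) retry=(2,1)

(re-executing from step 4 with the substitution; state before step 4: counter=6 r=(5,5) succ=(0,1) retry=(0,0))
4. A CAS -> counter=6 r=(5,5) succ=(0,1) retry=(1,0)
5. A CAS -> counter=6 r=(5,5) succ=(0,1) retry=(2,0)
6. B CAS -> counter=6 r=(5,5) succ=(0,1) retry=(2,1)
7. A LOAD -> counter=6 r=(6,5) succ=(0,1) retry=(2,1)
8. A CAS -> counter=7 r=(6,5) succ=(1,1) retry=(2,1)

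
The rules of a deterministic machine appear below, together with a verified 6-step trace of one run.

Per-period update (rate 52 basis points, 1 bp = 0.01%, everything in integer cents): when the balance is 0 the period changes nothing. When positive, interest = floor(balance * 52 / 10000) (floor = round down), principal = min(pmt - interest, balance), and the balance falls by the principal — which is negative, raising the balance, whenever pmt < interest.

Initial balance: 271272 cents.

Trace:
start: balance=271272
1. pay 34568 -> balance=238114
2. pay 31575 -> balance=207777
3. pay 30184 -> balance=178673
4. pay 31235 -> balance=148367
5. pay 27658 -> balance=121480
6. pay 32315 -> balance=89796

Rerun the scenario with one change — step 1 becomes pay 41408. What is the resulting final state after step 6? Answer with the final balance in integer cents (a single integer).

(re-executing from step 1 with the substitution; state before step 1: balance=271272)
1. pay 41408 -> balance=231274
2. pay 31575 -> balance=200901
3. pay 30184 -> balance=171761
4. pay 31235 -> balance=141419
5. pay 27658 -> balance=114496
6. pay 32315 -> balance=82776

82776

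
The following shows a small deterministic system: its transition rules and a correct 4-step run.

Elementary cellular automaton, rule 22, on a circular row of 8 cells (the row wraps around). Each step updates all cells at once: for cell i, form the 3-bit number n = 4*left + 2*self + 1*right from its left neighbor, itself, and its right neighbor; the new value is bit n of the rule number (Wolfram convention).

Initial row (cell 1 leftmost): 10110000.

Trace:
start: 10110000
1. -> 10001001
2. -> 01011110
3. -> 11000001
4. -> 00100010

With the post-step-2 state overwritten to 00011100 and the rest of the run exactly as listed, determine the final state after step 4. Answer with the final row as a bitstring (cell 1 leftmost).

state after step 2 := 00011100
3. -> 00100010
4. -> 01110111

01110111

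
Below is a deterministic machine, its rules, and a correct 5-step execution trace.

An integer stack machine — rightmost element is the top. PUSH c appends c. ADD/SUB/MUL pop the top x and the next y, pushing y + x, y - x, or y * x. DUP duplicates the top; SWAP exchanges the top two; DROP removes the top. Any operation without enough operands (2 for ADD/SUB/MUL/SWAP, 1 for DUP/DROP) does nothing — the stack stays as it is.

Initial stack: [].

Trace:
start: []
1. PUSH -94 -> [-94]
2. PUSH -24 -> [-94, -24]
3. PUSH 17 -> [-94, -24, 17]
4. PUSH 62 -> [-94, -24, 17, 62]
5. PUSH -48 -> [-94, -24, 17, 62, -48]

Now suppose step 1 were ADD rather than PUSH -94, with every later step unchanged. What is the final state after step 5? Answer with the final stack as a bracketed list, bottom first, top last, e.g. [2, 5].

(re-executing from step 1 with the substitution; state before step 1: [])
1. ADD -> []
2. PUSH -24 -> [-24]
3. PUSH 17 -> [-24, 17]
4. PUSH 62 -> [-24, 17, 62]
5. PUSH -48 -> [-24, 17, 62, -48]

[-24, 17, 62, -48]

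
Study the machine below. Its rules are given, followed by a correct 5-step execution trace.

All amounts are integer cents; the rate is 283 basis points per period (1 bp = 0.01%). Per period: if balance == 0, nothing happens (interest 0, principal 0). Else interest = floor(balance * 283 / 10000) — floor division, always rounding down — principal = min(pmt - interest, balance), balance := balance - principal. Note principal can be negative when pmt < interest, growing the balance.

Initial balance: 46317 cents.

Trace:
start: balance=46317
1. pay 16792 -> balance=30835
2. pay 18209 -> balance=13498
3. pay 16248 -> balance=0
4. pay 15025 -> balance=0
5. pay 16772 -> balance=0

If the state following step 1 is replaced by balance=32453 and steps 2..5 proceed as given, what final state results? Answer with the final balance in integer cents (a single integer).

0

state after step 1 := balance=32453
2. pay 18209 -> balance=15162
3. pay 16248 -> balance=0
4. pay 15025 -> balance=0
5. pay 16772 -> balance=0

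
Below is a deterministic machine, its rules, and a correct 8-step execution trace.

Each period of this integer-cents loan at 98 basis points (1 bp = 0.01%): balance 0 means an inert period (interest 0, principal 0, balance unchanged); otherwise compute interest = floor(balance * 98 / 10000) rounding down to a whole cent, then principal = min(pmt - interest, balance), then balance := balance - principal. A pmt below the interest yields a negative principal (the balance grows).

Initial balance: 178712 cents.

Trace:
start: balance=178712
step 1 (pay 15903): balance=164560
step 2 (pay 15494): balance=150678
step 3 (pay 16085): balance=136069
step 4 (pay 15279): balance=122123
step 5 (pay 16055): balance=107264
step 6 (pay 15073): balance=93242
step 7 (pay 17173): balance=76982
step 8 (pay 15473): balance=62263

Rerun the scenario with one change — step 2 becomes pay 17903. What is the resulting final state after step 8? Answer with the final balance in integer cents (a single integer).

(re-executing from step 2 with the substitution; state before step 2: balance=164560)
step 2 (pay 17903): balance=148269
step 3 (pay 16085): balance=133637
step 4 (pay 15279): balance=119667
step 5 (pay 16055): balance=104784
step 6 (pay 15073): balance=90737
step 7 (pay 17173): balance=74453
step 8 (pay 15473): balance=59709

59709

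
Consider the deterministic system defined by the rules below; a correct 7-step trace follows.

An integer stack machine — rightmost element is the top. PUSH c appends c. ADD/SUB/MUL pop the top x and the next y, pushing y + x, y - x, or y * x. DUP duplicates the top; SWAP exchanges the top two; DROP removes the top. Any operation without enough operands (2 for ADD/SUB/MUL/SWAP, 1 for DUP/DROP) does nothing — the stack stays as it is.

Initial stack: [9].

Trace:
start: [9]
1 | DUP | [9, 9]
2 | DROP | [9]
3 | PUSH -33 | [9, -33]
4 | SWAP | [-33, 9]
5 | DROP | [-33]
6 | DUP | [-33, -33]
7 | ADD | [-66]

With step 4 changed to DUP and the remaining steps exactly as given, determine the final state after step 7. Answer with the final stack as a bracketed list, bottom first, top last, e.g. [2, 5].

[9, -66]

(re-executing from step 4 with the substitution; state before step 4: [9, -33])
4 | DUP | [9, -33, -33]
5 | DROP | [9, -33]
6 | DUP | [9, -33, -33]
7 | ADD | [9, -66]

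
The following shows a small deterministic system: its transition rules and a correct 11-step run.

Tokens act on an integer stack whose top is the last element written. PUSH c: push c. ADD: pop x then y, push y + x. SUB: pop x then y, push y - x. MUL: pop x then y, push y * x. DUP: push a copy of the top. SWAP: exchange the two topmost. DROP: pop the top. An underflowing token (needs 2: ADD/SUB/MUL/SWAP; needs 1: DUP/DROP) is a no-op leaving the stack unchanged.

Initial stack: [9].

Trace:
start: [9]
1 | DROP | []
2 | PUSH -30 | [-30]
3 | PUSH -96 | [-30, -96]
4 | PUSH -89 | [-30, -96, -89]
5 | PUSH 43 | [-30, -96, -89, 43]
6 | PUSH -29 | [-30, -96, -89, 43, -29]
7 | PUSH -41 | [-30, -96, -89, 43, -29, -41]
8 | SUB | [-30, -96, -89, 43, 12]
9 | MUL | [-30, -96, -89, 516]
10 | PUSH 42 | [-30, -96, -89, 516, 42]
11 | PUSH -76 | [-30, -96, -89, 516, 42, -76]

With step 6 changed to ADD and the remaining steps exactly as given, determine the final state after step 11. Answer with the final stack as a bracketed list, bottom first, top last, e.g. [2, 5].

(re-executing from step 6 with the substitution; state before step 6: [-30, -96, -89, 43])
6 | ADD | [-30, -96, -46]
7 | PUSH -41 | [-30, -96, -46, -41]
8 | SUB | [-30, -96, -5]
9 | MUL | [-30, 480]
10 | PUSH 42 | [-30, 480, 42]
11 | PUSH -76 | [-30, 480, 42, -76]

[-30, 480, 42, -76]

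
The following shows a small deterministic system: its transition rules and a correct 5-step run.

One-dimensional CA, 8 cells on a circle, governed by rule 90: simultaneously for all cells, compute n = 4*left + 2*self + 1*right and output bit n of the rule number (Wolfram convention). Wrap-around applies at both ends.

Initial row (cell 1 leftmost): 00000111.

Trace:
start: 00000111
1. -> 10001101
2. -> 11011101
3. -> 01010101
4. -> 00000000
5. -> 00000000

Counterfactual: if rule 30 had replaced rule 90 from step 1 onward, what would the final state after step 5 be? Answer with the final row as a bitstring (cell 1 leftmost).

11100000

(re-executing steps 1..5 under rule 30; state before step 1: 00000111)
1. -> 10001100
2. -> 11011011
3. -> 00010010
4. -> 00111111
5. -> 11100000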